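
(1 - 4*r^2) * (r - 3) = -4*r^3 + 12*r^2 + r - 3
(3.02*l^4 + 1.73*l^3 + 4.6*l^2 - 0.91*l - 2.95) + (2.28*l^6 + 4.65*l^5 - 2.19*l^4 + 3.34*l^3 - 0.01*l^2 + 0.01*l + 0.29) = 2.28*l^6 + 4.65*l^5 + 0.83*l^4 + 5.07*l^3 + 4.59*l^2 - 0.9*l - 2.66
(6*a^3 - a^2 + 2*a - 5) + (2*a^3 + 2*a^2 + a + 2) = 8*a^3 + a^2 + 3*a - 3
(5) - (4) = 1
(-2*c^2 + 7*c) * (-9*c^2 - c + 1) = 18*c^4 - 61*c^3 - 9*c^2 + 7*c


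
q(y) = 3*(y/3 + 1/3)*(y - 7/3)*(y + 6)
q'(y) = 3*(y/3 + 1/3)*(y - 7/3) + 3*(y/3 + 1/3)*(y + 6) + (y - 7/3)*(y + 6) = 3*y^2 + 28*y/3 - 31/3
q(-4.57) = 35.24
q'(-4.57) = 9.67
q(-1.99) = 17.16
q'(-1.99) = -17.03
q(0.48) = -17.77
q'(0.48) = -5.16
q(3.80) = 68.99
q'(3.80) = 68.45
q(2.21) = -3.25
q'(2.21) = 24.95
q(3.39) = 43.56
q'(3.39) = 55.78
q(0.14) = -15.35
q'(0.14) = -8.97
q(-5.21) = 25.09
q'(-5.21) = 22.47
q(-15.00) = -2184.00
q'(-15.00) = 524.67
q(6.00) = 308.00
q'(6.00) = 153.67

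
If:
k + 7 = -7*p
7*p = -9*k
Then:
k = 7/8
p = -9/8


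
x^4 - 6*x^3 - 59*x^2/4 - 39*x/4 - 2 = (x - 8)*(x + 1/2)^2*(x + 1)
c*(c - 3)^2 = c^3 - 6*c^2 + 9*c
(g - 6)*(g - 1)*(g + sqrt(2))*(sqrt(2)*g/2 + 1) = sqrt(2)*g^4/2 - 7*sqrt(2)*g^3/2 + 2*g^3 - 14*g^2 + 4*sqrt(2)*g^2 - 7*sqrt(2)*g + 12*g + 6*sqrt(2)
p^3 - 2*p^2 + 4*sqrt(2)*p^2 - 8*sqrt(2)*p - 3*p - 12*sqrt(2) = (p - 3)*(p + 1)*(p + 4*sqrt(2))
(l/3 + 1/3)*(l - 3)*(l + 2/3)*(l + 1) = l^4/3 - l^3/9 - 17*l^2/9 - 19*l/9 - 2/3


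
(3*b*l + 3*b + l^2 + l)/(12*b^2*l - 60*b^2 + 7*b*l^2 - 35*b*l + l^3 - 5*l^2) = (l + 1)/(4*b*l - 20*b + l^2 - 5*l)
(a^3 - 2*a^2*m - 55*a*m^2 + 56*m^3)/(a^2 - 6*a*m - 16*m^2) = (a^2 + 6*a*m - 7*m^2)/(a + 2*m)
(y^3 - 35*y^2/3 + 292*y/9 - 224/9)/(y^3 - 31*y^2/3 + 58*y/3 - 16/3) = (9*y^2 - 33*y + 28)/(3*(3*y^2 - 7*y + 2))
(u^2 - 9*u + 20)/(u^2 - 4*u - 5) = (u - 4)/(u + 1)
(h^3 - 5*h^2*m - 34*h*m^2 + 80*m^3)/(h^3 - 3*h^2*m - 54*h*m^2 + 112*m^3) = (h + 5*m)/(h + 7*m)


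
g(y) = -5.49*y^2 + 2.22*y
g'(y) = 2.22 - 10.98*y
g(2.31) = -24.17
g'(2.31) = -23.14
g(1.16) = -4.81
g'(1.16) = -10.52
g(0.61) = -0.69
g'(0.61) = -4.48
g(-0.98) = -7.45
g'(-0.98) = 12.98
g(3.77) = -69.66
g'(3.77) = -39.17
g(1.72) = -12.42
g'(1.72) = -16.67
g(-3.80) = -87.71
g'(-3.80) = 43.94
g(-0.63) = -3.58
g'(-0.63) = 9.14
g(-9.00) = -464.67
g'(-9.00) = 101.04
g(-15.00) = -1268.55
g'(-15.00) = 166.92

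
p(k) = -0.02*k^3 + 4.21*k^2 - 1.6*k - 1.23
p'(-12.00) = -111.28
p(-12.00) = 658.77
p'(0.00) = -1.60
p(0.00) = -1.23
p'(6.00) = 46.76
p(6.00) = 136.41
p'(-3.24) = -29.51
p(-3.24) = 48.83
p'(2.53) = 19.32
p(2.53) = 21.35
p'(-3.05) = -27.84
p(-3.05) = 43.38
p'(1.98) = 14.84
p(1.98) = 11.95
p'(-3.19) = -29.07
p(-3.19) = 47.36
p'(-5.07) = -45.83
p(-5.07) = 117.71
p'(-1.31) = -12.73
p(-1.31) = 8.14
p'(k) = -0.06*k^2 + 8.42*k - 1.6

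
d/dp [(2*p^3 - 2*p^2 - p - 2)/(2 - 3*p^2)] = (-6*p^4 + 9*p^2 - 20*p - 2)/(9*p^4 - 12*p^2 + 4)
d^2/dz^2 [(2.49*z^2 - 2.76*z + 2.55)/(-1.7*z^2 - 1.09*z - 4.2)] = (7.105427357601e-15*z^4 + 25.18074*z^3 + 62.4546*z^2 - 146.5893*z - 82.76307)/(4.913*z^6 + 9.4503*z^5 + 42.47331*z^4 + 47.990629*z^3 + 104.93406*z^2 + 57.6828*z + 74.088)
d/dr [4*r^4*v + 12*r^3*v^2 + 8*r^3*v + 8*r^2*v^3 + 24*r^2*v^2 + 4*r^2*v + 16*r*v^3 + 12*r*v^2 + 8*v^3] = 4*v*(4*r^3 + 9*r^2*v + 6*r^2 + 4*r*v^2 + 12*r*v + 2*r + 4*v^2 + 3*v)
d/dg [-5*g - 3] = -5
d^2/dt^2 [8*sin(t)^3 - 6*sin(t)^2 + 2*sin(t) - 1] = -8*sin(t) + 18*sin(3*t) - 12*cos(2*t)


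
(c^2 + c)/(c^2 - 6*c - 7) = c/(c - 7)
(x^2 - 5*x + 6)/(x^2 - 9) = (x - 2)/(x + 3)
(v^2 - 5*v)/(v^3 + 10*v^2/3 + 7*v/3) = 3*(v - 5)/(3*v^2 + 10*v + 7)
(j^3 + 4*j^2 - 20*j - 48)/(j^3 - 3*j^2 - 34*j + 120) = (j + 2)/(j - 5)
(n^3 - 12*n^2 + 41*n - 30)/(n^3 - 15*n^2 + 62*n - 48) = (n - 5)/(n - 8)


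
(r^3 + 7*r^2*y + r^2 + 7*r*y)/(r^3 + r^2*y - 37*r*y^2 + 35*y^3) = r*(r + 1)/(r^2 - 6*r*y + 5*y^2)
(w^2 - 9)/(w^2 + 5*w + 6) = (w - 3)/(w + 2)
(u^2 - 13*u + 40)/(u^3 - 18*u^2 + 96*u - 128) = (u - 5)/(u^2 - 10*u + 16)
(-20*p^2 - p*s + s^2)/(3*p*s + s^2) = (-20*p^2 - p*s + s^2)/(s*(3*p + s))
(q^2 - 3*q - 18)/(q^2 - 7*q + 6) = (q + 3)/(q - 1)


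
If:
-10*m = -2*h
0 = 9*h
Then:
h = 0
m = 0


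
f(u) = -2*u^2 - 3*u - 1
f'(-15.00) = 57.00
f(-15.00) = -406.00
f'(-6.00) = 21.00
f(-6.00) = -55.00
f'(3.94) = -18.76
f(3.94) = -43.87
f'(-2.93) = 8.72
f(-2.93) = -9.38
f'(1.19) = -7.76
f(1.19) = -7.40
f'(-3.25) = 10.00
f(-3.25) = -12.38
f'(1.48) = -8.92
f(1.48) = -9.82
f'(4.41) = -20.64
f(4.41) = -53.13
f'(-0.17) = -2.32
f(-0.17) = -0.55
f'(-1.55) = 3.20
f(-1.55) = -1.16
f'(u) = -4*u - 3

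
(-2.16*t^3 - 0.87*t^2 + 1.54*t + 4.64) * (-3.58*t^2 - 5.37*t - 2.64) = 7.7328*t^5 + 14.7138*t^4 + 4.8611*t^3 - 22.5842*t^2 - 28.9824*t - 12.2496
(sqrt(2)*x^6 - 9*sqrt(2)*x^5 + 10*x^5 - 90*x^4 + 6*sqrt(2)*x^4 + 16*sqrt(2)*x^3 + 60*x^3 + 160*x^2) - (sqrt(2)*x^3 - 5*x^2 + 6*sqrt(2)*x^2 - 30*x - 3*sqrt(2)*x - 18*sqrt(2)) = sqrt(2)*x^6 - 9*sqrt(2)*x^5 + 10*x^5 - 90*x^4 + 6*sqrt(2)*x^4 + 15*sqrt(2)*x^3 + 60*x^3 - 6*sqrt(2)*x^2 + 165*x^2 + 3*sqrt(2)*x + 30*x + 18*sqrt(2)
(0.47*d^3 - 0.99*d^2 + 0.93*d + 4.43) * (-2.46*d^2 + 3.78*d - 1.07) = -1.1562*d^5 + 4.212*d^4 - 6.5329*d^3 - 6.3231*d^2 + 15.7503*d - 4.7401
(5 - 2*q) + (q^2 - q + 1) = q^2 - 3*q + 6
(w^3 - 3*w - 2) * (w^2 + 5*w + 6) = w^5 + 5*w^4 + 3*w^3 - 17*w^2 - 28*w - 12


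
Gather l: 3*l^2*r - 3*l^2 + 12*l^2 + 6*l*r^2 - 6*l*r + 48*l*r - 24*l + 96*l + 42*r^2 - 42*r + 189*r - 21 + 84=l^2*(3*r + 9) + l*(6*r^2 + 42*r + 72) + 42*r^2 + 147*r + 63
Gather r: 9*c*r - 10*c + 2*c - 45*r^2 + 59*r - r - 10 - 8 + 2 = -8*c - 45*r^2 + r*(9*c + 58) - 16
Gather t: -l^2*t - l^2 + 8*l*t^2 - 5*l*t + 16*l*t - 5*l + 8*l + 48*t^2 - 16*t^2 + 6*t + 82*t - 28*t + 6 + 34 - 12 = -l^2 + 3*l + t^2*(8*l + 32) + t*(-l^2 + 11*l + 60) + 28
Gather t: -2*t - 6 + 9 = 3 - 2*t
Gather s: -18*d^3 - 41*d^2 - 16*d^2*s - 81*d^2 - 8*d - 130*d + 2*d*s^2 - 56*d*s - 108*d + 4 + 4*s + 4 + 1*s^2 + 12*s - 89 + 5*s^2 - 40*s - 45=-18*d^3 - 122*d^2 - 246*d + s^2*(2*d + 6) + s*(-16*d^2 - 56*d - 24) - 126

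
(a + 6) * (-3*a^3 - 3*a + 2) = -3*a^4 - 18*a^3 - 3*a^2 - 16*a + 12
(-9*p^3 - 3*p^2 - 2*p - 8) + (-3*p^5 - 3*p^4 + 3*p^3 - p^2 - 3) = -3*p^5 - 3*p^4 - 6*p^3 - 4*p^2 - 2*p - 11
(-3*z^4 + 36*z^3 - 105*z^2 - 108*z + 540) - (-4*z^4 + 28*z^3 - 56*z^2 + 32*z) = z^4 + 8*z^3 - 49*z^2 - 140*z + 540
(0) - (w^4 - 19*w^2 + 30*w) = -w^4 + 19*w^2 - 30*w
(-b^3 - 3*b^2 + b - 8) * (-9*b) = 9*b^4 + 27*b^3 - 9*b^2 + 72*b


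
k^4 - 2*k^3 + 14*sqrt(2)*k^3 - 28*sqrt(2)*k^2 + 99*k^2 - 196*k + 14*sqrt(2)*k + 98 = (k - 1)^2*(k + 7*sqrt(2))^2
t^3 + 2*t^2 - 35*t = t*(t - 5)*(t + 7)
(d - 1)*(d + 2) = d^2 + d - 2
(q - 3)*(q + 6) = q^2 + 3*q - 18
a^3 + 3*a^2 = a^2*(a + 3)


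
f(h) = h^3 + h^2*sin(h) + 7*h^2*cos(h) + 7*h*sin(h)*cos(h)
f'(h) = -7*h^2*sin(h) + h^2*cos(h) + 3*h^2 - 7*h*sin(h)^2 + 2*h*sin(h) + 7*h*cos(h)^2 + 14*h*cos(h) + 7*sin(h)*cos(h)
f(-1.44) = -1.85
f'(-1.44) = 29.94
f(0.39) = 2.06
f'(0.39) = 9.94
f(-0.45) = 2.33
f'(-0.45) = -8.57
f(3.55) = -32.17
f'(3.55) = 32.41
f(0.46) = 2.80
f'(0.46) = 11.08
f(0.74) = 6.18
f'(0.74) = 12.07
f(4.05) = -3.37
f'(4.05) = 84.89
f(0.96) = 8.50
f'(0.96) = 8.28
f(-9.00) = -1302.65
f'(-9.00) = 486.12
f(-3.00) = -93.57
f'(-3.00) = 50.22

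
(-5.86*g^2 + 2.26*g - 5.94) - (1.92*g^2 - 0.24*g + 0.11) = -7.78*g^2 + 2.5*g - 6.05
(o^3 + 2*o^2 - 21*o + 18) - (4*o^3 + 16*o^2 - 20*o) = -3*o^3 - 14*o^2 - o + 18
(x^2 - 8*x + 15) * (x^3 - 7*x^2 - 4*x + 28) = x^5 - 15*x^4 + 67*x^3 - 45*x^2 - 284*x + 420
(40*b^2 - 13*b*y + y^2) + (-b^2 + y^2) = 39*b^2 - 13*b*y + 2*y^2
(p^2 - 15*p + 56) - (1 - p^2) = 2*p^2 - 15*p + 55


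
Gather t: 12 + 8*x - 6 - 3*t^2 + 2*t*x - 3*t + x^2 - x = -3*t^2 + t*(2*x - 3) + x^2 + 7*x + 6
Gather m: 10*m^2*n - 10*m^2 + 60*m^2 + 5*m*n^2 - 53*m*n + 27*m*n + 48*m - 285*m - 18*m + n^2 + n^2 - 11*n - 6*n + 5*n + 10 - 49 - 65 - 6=m^2*(10*n + 50) + m*(5*n^2 - 26*n - 255) + 2*n^2 - 12*n - 110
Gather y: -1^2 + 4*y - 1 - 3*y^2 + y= -3*y^2 + 5*y - 2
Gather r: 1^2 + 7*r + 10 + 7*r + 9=14*r + 20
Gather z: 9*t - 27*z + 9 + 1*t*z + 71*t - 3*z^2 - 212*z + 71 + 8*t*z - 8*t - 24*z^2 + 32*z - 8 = 72*t - 27*z^2 + z*(9*t - 207) + 72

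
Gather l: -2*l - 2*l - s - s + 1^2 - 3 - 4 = -4*l - 2*s - 6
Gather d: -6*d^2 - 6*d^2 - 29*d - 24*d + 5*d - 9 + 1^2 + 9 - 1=-12*d^2 - 48*d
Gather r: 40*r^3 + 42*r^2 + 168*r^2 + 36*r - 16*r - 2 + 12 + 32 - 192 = 40*r^3 + 210*r^2 + 20*r - 150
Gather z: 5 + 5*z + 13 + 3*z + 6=8*z + 24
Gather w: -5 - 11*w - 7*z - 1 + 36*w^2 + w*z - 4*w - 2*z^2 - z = 36*w^2 + w*(z - 15) - 2*z^2 - 8*z - 6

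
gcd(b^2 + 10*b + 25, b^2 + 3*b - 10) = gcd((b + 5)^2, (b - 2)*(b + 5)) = b + 5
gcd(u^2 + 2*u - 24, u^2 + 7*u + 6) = u + 6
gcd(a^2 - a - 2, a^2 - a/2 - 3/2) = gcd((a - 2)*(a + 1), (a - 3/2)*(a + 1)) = a + 1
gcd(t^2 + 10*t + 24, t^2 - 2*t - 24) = t + 4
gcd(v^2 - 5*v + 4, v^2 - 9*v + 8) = v - 1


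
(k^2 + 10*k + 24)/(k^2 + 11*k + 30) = (k + 4)/(k + 5)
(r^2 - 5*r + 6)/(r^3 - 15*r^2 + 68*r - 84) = (r - 3)/(r^2 - 13*r + 42)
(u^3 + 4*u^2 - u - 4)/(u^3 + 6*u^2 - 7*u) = (u^2 + 5*u + 4)/(u*(u + 7))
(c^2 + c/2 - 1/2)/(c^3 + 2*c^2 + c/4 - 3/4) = 2/(2*c + 3)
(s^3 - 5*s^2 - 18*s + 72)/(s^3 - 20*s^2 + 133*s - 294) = (s^2 + s - 12)/(s^2 - 14*s + 49)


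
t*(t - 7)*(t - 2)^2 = t^4 - 11*t^3 + 32*t^2 - 28*t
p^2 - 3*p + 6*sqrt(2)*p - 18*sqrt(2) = (p - 3)*(p + 6*sqrt(2))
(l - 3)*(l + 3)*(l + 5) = l^3 + 5*l^2 - 9*l - 45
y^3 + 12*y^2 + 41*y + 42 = (y + 2)*(y + 3)*(y + 7)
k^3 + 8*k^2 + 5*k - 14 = (k - 1)*(k + 2)*(k + 7)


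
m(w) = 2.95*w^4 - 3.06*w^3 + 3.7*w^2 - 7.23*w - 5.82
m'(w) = 11.8*w^3 - 9.18*w^2 + 7.4*w - 7.23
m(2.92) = 142.89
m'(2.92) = 229.89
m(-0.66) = 2.00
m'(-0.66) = -19.51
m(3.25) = 233.84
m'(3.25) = 324.93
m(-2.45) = 185.39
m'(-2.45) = -254.00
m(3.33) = 260.88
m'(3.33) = 351.34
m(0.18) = -7.02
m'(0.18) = -6.13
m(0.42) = -8.34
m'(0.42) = -4.87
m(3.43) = 297.75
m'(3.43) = 386.32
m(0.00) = -5.82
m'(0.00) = -7.23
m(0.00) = -5.82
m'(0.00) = -7.23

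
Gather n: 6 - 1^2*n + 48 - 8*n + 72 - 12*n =126 - 21*n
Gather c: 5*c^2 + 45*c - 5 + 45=5*c^2 + 45*c + 40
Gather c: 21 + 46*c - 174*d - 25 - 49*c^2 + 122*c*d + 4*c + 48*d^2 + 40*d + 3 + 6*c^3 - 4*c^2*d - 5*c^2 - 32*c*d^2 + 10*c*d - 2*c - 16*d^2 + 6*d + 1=6*c^3 + c^2*(-4*d - 54) + c*(-32*d^2 + 132*d + 48) + 32*d^2 - 128*d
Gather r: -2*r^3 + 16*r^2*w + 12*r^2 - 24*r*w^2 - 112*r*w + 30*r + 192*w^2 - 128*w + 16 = -2*r^3 + r^2*(16*w + 12) + r*(-24*w^2 - 112*w + 30) + 192*w^2 - 128*w + 16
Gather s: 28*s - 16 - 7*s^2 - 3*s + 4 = -7*s^2 + 25*s - 12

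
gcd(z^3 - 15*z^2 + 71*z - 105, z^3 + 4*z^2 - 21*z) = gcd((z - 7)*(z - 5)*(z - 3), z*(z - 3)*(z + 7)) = z - 3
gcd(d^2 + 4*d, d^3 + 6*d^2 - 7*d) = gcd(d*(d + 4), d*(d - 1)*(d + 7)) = d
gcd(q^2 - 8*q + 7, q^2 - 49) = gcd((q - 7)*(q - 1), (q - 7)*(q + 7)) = q - 7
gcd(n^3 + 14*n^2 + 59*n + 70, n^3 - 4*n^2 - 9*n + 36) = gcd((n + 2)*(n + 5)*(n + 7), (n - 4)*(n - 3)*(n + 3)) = 1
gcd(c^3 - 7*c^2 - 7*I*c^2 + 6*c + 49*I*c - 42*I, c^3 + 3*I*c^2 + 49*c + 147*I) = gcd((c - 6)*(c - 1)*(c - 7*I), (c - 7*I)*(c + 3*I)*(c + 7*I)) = c - 7*I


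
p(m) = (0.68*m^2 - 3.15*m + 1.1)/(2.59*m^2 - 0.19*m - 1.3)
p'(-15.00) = 0.01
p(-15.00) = 0.34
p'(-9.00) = 0.02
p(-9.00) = 0.40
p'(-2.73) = 0.25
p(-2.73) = 0.80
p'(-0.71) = 691.42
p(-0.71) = 26.18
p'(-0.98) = 10.25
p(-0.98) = 3.52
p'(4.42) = 0.05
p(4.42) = 0.01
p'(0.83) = 34.12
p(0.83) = -3.20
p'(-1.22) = 3.27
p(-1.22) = 2.14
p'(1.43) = 0.72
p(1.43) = -0.54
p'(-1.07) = 6.15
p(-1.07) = 2.81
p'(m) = (0.19 - 5.18*m)*(0.68*m^2 - 3.15*m + 1.1)/(2.59*m^2 - 0.19*m - 1.3)^2 + (1.36*m - 3.15)/(2.59*m^2 - 0.19*m - 1.3)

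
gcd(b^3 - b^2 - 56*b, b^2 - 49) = b + 7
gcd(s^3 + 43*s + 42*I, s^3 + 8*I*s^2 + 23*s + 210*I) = s + 6*I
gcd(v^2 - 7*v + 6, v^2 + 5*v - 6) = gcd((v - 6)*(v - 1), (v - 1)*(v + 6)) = v - 1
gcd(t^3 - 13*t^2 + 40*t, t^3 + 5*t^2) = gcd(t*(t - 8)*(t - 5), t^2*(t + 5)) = t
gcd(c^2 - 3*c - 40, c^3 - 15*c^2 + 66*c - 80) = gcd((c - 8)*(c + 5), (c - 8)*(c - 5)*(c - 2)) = c - 8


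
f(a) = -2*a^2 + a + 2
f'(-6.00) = 25.00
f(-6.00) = -76.00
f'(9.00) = -35.00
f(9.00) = -151.00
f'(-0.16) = 1.64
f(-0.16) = 1.79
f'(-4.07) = 17.28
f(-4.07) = -35.20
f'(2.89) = -10.56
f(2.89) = -11.81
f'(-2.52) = 11.08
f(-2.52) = -13.22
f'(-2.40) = 10.60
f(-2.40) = -11.92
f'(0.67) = -1.68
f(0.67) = 1.77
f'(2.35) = -8.40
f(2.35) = -6.70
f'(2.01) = -7.04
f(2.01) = -4.07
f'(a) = 1 - 4*a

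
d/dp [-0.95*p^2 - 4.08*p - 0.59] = -1.9*p - 4.08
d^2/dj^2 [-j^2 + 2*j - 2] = -2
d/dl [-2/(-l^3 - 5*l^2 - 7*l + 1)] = 2*(-3*l^2 - 10*l - 7)/(l^3 + 5*l^2 + 7*l - 1)^2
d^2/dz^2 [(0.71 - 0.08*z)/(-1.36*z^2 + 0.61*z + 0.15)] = ((2.0288 - 0.6528*z)*(-1.36*z^2 + 0.61*z + 0.15) - (0.08*z - 0.71)*(2.72*z - 0.61)*(5.44*z - 1.22))/(-1.36*z^2 + 0.61*z + 0.15)^3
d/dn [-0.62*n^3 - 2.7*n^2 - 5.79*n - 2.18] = -1.86*n^2 - 5.4*n - 5.79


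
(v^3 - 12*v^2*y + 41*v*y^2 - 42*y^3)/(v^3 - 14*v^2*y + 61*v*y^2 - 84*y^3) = (-v + 2*y)/(-v + 4*y)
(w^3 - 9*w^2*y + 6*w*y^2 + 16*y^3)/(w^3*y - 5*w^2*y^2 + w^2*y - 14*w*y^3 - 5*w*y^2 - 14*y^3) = (-w^3 + 9*w^2*y - 6*w*y^2 - 16*y^3)/(y*(-w^3 + 5*w^2*y - w^2 + 14*w*y^2 + 5*w*y + 14*y^2))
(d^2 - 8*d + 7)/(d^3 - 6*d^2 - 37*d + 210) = (d - 1)/(d^2 + d - 30)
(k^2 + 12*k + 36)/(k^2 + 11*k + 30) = (k + 6)/(k + 5)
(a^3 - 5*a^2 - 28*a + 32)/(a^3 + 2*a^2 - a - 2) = (a^2 - 4*a - 32)/(a^2 + 3*a + 2)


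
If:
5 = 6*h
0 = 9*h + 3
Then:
No Solution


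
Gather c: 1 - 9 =-8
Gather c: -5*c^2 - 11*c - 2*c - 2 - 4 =-5*c^2 - 13*c - 6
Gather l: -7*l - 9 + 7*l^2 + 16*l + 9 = 7*l^2 + 9*l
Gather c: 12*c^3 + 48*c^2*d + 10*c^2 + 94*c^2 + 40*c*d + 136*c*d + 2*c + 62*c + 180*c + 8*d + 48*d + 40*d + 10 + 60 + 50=12*c^3 + c^2*(48*d + 104) + c*(176*d + 244) + 96*d + 120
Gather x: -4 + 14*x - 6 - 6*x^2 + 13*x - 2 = -6*x^2 + 27*x - 12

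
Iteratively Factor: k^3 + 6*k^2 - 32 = (k + 4)*(k^2 + 2*k - 8) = (k - 2)*(k + 4)*(k + 4)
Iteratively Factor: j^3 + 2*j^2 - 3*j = (j)*(j^2 + 2*j - 3) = j*(j - 1)*(j + 3)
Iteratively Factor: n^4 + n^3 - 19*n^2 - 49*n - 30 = (n + 2)*(n^3 - n^2 - 17*n - 15) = (n + 1)*(n + 2)*(n^2 - 2*n - 15) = (n - 5)*(n + 1)*(n + 2)*(n + 3)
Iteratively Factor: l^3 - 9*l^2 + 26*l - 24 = (l - 3)*(l^2 - 6*l + 8) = (l - 3)*(l - 2)*(l - 4)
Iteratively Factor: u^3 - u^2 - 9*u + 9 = (u - 3)*(u^2 + 2*u - 3) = (u - 3)*(u + 3)*(u - 1)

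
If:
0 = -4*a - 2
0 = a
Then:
No Solution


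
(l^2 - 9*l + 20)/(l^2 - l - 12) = (l - 5)/(l + 3)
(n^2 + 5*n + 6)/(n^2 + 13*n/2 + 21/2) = 2*(n + 2)/(2*n + 7)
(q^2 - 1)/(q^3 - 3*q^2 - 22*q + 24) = (q + 1)/(q^2 - 2*q - 24)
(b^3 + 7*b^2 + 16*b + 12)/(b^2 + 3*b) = b + 4 + 4/b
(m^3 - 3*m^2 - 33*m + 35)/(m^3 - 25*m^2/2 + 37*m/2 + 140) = 2*(m^2 + 4*m - 5)/(2*m^2 - 11*m - 40)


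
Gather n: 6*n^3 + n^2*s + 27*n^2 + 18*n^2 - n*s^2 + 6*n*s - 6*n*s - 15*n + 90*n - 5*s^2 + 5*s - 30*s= 6*n^3 + n^2*(s + 45) + n*(75 - s^2) - 5*s^2 - 25*s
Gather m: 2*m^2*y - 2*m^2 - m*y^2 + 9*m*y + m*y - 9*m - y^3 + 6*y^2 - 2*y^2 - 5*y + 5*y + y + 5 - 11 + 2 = m^2*(2*y - 2) + m*(-y^2 + 10*y - 9) - y^3 + 4*y^2 + y - 4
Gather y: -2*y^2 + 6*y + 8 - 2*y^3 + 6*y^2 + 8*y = -2*y^3 + 4*y^2 + 14*y + 8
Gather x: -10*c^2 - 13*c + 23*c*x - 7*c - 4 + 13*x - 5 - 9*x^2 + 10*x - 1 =-10*c^2 - 20*c - 9*x^2 + x*(23*c + 23) - 10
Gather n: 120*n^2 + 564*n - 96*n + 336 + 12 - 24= 120*n^2 + 468*n + 324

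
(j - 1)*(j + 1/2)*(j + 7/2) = j^3 + 3*j^2 - 9*j/4 - 7/4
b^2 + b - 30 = (b - 5)*(b + 6)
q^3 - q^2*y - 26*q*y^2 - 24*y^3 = (q - 6*y)*(q + y)*(q + 4*y)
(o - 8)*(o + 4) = o^2 - 4*o - 32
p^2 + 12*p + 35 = (p + 5)*(p + 7)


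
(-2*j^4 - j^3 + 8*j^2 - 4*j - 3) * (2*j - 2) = -4*j^5 + 2*j^4 + 18*j^3 - 24*j^2 + 2*j + 6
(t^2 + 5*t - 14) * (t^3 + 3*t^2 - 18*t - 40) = t^5 + 8*t^4 - 17*t^3 - 172*t^2 + 52*t + 560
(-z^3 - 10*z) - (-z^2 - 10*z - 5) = -z^3 + z^2 + 5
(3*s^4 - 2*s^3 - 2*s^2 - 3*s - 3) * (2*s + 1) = 6*s^5 - s^4 - 6*s^3 - 8*s^2 - 9*s - 3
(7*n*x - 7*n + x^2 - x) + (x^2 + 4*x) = 7*n*x - 7*n + 2*x^2 + 3*x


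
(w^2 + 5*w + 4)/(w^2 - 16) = (w + 1)/(w - 4)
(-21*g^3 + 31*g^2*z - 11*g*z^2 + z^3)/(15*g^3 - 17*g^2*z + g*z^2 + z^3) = (-7*g + z)/(5*g + z)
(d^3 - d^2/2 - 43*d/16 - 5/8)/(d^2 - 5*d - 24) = (-16*d^3 + 8*d^2 + 43*d + 10)/(16*(-d^2 + 5*d + 24))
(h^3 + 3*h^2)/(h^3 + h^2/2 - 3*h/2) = 2*h*(h + 3)/(2*h^2 + h - 3)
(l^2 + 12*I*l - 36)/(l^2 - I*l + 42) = (l + 6*I)/(l - 7*I)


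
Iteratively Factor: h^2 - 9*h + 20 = (h - 4)*(h - 5)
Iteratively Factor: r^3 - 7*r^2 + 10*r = (r - 5)*(r^2 - 2*r) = r*(r - 5)*(r - 2)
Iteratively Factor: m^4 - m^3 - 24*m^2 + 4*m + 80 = (m + 2)*(m^3 - 3*m^2 - 18*m + 40) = (m - 5)*(m + 2)*(m^2 + 2*m - 8) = (m - 5)*(m + 2)*(m + 4)*(m - 2)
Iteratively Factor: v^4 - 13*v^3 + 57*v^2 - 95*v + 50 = (v - 5)*(v^3 - 8*v^2 + 17*v - 10) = (v - 5)*(v - 1)*(v^2 - 7*v + 10) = (v - 5)^2*(v - 1)*(v - 2)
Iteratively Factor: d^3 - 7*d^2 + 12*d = (d)*(d^2 - 7*d + 12) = d*(d - 3)*(d - 4)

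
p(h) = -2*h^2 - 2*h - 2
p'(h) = -4*h - 2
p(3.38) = -31.61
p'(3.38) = -15.52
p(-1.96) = -5.76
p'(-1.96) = 5.84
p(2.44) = -18.79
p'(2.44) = -11.76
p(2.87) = -24.21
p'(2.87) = -13.48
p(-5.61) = -53.72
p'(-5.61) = 20.44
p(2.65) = -21.34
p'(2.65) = -12.60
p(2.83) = -23.68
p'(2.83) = -13.32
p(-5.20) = -45.68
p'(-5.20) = 18.80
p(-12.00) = -266.00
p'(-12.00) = 46.00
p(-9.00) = -146.00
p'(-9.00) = 34.00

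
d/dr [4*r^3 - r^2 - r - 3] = 12*r^2 - 2*r - 1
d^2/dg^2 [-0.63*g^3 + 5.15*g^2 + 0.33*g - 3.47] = 10.3 - 3.78*g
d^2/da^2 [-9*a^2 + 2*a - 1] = -18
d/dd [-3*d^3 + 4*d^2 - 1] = d*(8 - 9*d)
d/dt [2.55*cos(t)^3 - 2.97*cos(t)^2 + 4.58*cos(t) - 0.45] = (-7.65*cos(t)^2 + 5.94*cos(t) - 4.58)*sin(t)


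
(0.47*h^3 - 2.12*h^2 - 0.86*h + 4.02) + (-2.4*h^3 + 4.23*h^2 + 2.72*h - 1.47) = -1.93*h^3 + 2.11*h^2 + 1.86*h + 2.55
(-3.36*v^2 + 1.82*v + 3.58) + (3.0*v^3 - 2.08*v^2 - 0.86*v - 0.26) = 3.0*v^3 - 5.44*v^2 + 0.96*v + 3.32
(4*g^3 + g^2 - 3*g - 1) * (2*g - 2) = 8*g^4 - 6*g^3 - 8*g^2 + 4*g + 2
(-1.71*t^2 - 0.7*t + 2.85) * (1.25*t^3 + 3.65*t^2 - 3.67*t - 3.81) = -2.1375*t^5 - 7.1165*t^4 + 7.2832*t^3 + 19.4866*t^2 - 7.7925*t - 10.8585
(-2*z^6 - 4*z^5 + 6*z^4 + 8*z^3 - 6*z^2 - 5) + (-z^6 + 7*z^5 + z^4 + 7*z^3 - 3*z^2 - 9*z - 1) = -3*z^6 + 3*z^5 + 7*z^4 + 15*z^3 - 9*z^2 - 9*z - 6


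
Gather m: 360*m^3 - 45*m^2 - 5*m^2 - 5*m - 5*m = 360*m^3 - 50*m^2 - 10*m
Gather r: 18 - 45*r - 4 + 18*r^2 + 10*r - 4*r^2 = 14*r^2 - 35*r + 14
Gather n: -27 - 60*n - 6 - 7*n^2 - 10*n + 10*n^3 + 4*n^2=10*n^3 - 3*n^2 - 70*n - 33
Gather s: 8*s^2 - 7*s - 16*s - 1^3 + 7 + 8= 8*s^2 - 23*s + 14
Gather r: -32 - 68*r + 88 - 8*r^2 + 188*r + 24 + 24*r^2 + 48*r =16*r^2 + 168*r + 80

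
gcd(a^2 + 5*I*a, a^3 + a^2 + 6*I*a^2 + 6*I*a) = a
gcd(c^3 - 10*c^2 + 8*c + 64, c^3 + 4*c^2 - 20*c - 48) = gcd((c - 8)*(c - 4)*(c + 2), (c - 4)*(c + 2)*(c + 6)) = c^2 - 2*c - 8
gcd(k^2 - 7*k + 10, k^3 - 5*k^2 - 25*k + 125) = k - 5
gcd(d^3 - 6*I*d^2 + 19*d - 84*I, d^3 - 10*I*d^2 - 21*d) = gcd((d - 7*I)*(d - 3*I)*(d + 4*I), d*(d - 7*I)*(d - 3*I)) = d^2 - 10*I*d - 21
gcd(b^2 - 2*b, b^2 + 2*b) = b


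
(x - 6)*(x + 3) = x^2 - 3*x - 18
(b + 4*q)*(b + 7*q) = b^2 + 11*b*q + 28*q^2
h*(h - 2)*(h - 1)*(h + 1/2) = h^4 - 5*h^3/2 + h^2/2 + h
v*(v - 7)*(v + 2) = v^3 - 5*v^2 - 14*v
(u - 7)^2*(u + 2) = u^3 - 12*u^2 + 21*u + 98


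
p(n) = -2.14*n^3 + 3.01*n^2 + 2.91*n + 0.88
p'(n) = -6.42*n^2 + 6.02*n + 2.91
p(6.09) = -353.12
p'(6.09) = -198.53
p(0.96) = 4.55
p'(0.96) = 2.77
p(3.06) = -23.35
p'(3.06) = -38.78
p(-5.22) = 372.09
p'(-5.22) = -203.45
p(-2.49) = 45.33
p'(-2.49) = -51.88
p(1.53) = 4.71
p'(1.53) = -2.91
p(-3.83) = 154.12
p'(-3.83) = -114.32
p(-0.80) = 1.57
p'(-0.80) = -6.01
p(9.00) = -1289.18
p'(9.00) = -462.93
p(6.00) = -335.54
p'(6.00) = -192.09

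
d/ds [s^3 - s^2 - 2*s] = 3*s^2 - 2*s - 2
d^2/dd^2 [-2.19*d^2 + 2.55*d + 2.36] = -4.38000000000000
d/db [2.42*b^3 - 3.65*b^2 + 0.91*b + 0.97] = 7.26*b^2 - 7.3*b + 0.91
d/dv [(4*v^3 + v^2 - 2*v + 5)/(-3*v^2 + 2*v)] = 2*(-6*v^4 + 8*v^3 - 2*v^2 + 15*v - 5)/(v^2*(9*v^2 - 12*v + 4))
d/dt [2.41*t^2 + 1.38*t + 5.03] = 4.82*t + 1.38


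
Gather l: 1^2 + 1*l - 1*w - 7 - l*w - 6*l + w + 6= l*(-w - 5)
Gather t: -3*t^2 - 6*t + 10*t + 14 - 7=-3*t^2 + 4*t + 7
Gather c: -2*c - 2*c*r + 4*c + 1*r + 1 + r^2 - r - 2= c*(2 - 2*r) + r^2 - 1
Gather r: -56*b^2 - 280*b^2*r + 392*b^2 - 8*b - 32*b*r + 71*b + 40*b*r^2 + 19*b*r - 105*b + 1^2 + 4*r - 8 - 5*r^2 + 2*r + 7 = 336*b^2 - 42*b + r^2*(40*b - 5) + r*(-280*b^2 - 13*b + 6)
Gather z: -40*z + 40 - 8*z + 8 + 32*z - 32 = 16 - 16*z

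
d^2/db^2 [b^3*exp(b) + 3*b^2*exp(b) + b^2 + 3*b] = b^3*exp(b) + 9*b^2*exp(b) + 18*b*exp(b) + 6*exp(b) + 2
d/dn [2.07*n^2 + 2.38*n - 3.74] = 4.14*n + 2.38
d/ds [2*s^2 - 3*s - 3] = 4*s - 3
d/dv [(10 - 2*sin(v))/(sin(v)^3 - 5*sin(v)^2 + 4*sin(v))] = 4*(sin(v)^3 - 10*sin(v)^2 + 25*sin(v) - 10)*cos(v)/((sin(v) - 4)^2*(sin(v) - 1)^2*sin(v)^2)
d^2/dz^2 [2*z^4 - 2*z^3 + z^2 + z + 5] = 24*z^2 - 12*z + 2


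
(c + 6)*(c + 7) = c^2 + 13*c + 42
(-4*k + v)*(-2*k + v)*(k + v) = 8*k^3 + 2*k^2*v - 5*k*v^2 + v^3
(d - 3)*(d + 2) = d^2 - d - 6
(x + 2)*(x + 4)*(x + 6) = x^3 + 12*x^2 + 44*x + 48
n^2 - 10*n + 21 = (n - 7)*(n - 3)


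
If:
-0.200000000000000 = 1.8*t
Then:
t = -0.11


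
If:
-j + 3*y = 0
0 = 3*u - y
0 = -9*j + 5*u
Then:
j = 0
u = 0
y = 0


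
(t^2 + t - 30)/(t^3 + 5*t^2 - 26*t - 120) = 1/(t + 4)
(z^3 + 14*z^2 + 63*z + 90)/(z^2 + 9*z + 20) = (z^2 + 9*z + 18)/(z + 4)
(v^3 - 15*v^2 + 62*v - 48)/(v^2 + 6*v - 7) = (v^2 - 14*v + 48)/(v + 7)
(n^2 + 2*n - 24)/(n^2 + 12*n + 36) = (n - 4)/(n + 6)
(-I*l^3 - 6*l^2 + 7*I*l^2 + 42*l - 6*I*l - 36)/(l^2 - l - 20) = (-I*l^3 + l^2*(-6 + 7*I) + 6*l*(7 - I) - 36)/(l^2 - l - 20)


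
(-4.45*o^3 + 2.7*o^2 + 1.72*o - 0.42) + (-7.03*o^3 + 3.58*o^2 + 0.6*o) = -11.48*o^3 + 6.28*o^2 + 2.32*o - 0.42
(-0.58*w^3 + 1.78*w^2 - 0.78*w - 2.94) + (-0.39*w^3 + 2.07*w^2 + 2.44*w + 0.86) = -0.97*w^3 + 3.85*w^2 + 1.66*w - 2.08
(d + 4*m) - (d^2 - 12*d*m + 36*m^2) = -d^2 + 12*d*m + d - 36*m^2 + 4*m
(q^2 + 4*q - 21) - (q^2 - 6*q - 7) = 10*q - 14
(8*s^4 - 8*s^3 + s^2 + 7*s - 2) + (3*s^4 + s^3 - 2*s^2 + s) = 11*s^4 - 7*s^3 - s^2 + 8*s - 2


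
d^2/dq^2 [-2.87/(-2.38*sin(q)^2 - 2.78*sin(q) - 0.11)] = (-65.027312*sin(q)^4 - 56.967204*sin(q)^3 + 78.365924*sin(q)^2 + 114.812054*sin(q) + 42.858284)/(2.38*sin(q)^2 + 2.78*sin(q) + 0.11)^3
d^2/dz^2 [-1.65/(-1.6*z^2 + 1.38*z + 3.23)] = (8.448*z^2 - 7.2864*z - 1.65*(3.2*z - 1.38)*(6.4*z - 2.76) - 17.0544)/(-1.6*z^2 + 1.38*z + 3.23)^3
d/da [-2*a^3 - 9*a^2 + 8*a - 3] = -6*a^2 - 18*a + 8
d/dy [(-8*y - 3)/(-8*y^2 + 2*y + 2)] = (32*y^2 - 8*y - (8*y - 1)*(8*y + 3) - 8)/(2*(-4*y^2 + y + 1)^2)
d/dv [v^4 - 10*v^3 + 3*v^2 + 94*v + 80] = 4*v^3 - 30*v^2 + 6*v + 94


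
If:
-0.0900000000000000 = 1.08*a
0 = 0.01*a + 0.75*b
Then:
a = -0.08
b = 0.00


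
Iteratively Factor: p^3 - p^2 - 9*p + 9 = (p - 1)*(p^2 - 9) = (p - 3)*(p - 1)*(p + 3)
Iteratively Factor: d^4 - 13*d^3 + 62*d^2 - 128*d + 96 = (d - 4)*(d^3 - 9*d^2 + 26*d - 24) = (d - 4)^2*(d^2 - 5*d + 6) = (d - 4)^2*(d - 2)*(d - 3)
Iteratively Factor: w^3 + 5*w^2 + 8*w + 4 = (w + 2)*(w^2 + 3*w + 2) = (w + 2)^2*(w + 1)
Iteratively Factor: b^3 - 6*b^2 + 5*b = (b - 1)*(b^2 - 5*b) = (b - 5)*(b - 1)*(b)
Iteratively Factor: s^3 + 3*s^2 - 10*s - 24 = (s - 3)*(s^2 + 6*s + 8) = (s - 3)*(s + 4)*(s + 2)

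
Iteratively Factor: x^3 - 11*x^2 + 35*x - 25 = (x - 5)*(x^2 - 6*x + 5) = (x - 5)*(x - 1)*(x - 5)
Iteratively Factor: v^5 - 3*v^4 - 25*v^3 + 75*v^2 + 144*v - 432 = (v + 4)*(v^4 - 7*v^3 + 3*v^2 + 63*v - 108) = (v - 4)*(v + 4)*(v^3 - 3*v^2 - 9*v + 27) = (v - 4)*(v - 3)*(v + 4)*(v^2 - 9) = (v - 4)*(v - 3)^2*(v + 4)*(v + 3)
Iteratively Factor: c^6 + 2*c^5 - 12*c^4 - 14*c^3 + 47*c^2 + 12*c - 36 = (c - 2)*(c^5 + 4*c^4 - 4*c^3 - 22*c^2 + 3*c + 18) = (c - 2)^2*(c^4 + 6*c^3 + 8*c^2 - 6*c - 9) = (c - 2)^2*(c + 1)*(c^3 + 5*c^2 + 3*c - 9) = (c - 2)^2*(c - 1)*(c + 1)*(c^2 + 6*c + 9) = (c - 2)^2*(c - 1)*(c + 1)*(c + 3)*(c + 3)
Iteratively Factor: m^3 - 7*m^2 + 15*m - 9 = (m - 3)*(m^2 - 4*m + 3) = (m - 3)^2*(m - 1)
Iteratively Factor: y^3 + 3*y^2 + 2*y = (y + 1)*(y^2 + 2*y) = (y + 1)*(y + 2)*(y)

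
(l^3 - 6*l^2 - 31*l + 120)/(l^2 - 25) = (l^2 - 11*l + 24)/(l - 5)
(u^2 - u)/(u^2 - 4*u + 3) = u/(u - 3)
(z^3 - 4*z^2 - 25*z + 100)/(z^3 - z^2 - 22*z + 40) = (z - 5)/(z - 2)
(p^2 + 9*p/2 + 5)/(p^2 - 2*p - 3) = (p^2 + 9*p/2 + 5)/(p^2 - 2*p - 3)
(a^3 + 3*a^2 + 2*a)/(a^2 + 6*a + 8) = a*(a + 1)/(a + 4)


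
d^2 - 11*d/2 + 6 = (d - 4)*(d - 3/2)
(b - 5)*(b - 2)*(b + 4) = b^3 - 3*b^2 - 18*b + 40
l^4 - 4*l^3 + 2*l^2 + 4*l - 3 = (l - 3)*(l - 1)^2*(l + 1)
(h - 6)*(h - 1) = h^2 - 7*h + 6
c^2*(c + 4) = c^3 + 4*c^2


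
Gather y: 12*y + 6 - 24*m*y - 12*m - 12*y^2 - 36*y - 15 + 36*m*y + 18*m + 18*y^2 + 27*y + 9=6*m + 6*y^2 + y*(12*m + 3)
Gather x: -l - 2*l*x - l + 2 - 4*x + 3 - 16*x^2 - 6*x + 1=-2*l - 16*x^2 + x*(-2*l - 10) + 6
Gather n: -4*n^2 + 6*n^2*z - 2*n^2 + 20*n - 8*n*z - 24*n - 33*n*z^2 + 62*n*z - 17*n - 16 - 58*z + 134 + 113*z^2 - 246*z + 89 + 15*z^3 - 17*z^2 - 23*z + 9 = n^2*(6*z - 6) + n*(-33*z^2 + 54*z - 21) + 15*z^3 + 96*z^2 - 327*z + 216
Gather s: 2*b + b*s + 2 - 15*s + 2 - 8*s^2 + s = 2*b - 8*s^2 + s*(b - 14) + 4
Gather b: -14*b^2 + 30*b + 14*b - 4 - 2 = -14*b^2 + 44*b - 6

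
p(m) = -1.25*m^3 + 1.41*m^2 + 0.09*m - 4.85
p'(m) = -3.75*m^2 + 2.82*m + 0.09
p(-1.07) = -1.80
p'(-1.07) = -7.22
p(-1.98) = 10.20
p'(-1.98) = -20.20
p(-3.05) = 43.46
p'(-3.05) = -43.40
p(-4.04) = 100.22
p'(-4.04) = -72.51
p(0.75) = -4.52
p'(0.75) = 0.10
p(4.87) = -115.35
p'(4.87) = -75.11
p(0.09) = -4.83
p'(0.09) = 0.31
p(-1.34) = 0.57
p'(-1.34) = -10.42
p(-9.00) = 1019.80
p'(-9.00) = -329.04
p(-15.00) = 4529.80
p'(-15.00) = -885.96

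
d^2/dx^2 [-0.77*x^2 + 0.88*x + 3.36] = -1.54000000000000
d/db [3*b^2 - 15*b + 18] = 6*b - 15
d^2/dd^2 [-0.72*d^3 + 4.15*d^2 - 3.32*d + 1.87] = 8.3 - 4.32*d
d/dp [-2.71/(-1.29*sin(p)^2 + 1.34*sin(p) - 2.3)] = (3.6314 - 6.9918*sin(p))*cos(p)/(1.29*sin(p)^2 - 1.34*sin(p) + 2.3)^2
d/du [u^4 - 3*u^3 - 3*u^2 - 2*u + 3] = 4*u^3 - 9*u^2 - 6*u - 2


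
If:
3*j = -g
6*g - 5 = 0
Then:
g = 5/6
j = -5/18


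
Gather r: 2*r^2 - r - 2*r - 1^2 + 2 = 2*r^2 - 3*r + 1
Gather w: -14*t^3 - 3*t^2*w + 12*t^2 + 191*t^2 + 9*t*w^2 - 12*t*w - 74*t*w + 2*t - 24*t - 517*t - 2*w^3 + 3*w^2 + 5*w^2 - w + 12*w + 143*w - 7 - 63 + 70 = -14*t^3 + 203*t^2 - 539*t - 2*w^3 + w^2*(9*t + 8) + w*(-3*t^2 - 86*t + 154)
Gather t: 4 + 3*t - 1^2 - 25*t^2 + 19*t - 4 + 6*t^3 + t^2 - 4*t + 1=6*t^3 - 24*t^2 + 18*t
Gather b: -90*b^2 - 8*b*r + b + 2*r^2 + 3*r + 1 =-90*b^2 + b*(1 - 8*r) + 2*r^2 + 3*r + 1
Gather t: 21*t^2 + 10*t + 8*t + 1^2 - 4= 21*t^2 + 18*t - 3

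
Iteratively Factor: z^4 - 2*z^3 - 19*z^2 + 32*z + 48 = (z - 4)*(z^3 + 2*z^2 - 11*z - 12) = (z - 4)*(z - 3)*(z^2 + 5*z + 4) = (z - 4)*(z - 3)*(z + 4)*(z + 1)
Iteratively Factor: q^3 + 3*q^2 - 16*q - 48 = (q - 4)*(q^2 + 7*q + 12) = (q - 4)*(q + 4)*(q + 3)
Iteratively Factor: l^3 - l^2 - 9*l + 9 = (l - 3)*(l^2 + 2*l - 3) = (l - 3)*(l - 1)*(l + 3)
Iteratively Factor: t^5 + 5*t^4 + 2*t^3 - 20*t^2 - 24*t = (t - 2)*(t^4 + 7*t^3 + 16*t^2 + 12*t) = (t - 2)*(t + 3)*(t^3 + 4*t^2 + 4*t) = (t - 2)*(t + 2)*(t + 3)*(t^2 + 2*t) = t*(t - 2)*(t + 2)*(t + 3)*(t + 2)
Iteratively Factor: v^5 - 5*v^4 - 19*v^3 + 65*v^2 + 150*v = (v + 2)*(v^4 - 7*v^3 - 5*v^2 + 75*v) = (v - 5)*(v + 2)*(v^3 - 2*v^2 - 15*v) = (v - 5)*(v + 2)*(v + 3)*(v^2 - 5*v) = v*(v - 5)*(v + 2)*(v + 3)*(v - 5)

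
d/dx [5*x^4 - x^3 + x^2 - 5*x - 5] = 20*x^3 - 3*x^2 + 2*x - 5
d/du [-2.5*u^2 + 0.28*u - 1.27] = 0.28 - 5.0*u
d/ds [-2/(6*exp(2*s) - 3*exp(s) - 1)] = (24*exp(s) - 6)*exp(s)/(-6*exp(2*s) + 3*exp(s) + 1)^2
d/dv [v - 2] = 1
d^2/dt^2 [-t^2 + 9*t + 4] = -2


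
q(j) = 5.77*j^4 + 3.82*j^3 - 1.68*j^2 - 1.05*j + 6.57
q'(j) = 23.08*j^3 + 11.46*j^2 - 3.36*j - 1.05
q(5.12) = 4434.98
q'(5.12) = 3379.91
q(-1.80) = 41.31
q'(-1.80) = -92.47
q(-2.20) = 95.24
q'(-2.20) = -183.95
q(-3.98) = 1191.10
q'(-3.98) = -1261.22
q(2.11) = 147.13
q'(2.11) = 259.69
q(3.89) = 1523.14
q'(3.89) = 1517.87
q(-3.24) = 498.26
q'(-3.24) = -654.86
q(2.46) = 262.00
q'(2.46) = 403.63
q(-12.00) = 112823.01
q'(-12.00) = -38192.73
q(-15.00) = 278858.07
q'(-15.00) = -75267.15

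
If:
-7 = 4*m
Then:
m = -7/4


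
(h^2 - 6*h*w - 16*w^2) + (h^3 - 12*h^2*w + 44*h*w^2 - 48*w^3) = h^3 - 12*h^2*w + h^2 + 44*h*w^2 - 6*h*w - 48*w^3 - 16*w^2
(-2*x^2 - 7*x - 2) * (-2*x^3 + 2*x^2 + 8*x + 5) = 4*x^5 + 10*x^4 - 26*x^3 - 70*x^2 - 51*x - 10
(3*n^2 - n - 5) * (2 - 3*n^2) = -9*n^4 + 3*n^3 + 21*n^2 - 2*n - 10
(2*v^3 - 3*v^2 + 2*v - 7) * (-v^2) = -2*v^5 + 3*v^4 - 2*v^3 + 7*v^2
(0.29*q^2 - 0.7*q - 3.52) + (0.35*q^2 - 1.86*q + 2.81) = 0.64*q^2 - 2.56*q - 0.71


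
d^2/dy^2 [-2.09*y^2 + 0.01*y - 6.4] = -4.18000000000000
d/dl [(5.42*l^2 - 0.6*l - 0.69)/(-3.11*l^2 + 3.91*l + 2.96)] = (19.3262*l^2 + 27.7946*l + 0.9219)/(9.6721*l^4 - 24.3202*l^3 - 3.1231*l^2 + 23.1472*l + 8.7616)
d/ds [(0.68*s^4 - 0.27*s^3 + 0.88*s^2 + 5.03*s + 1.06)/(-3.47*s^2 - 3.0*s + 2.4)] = (-4.7192*s^5 - 5.1831*s^4 + 8.148*s^3 + 12.8701*s^2 + 11.5804*s + 15.252)/(12.0409*s^4 + 20.82*s^3 - 7.656*s^2 - 14.4*s + 5.76)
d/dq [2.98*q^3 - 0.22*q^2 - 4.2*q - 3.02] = 8.94*q^2 - 0.44*q - 4.2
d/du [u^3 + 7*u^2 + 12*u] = 3*u^2 + 14*u + 12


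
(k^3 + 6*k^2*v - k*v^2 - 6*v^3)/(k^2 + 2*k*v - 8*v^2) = (k^3 + 6*k^2*v - k*v^2 - 6*v^3)/(k^2 + 2*k*v - 8*v^2)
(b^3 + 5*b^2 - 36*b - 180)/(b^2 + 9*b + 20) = (b^2 - 36)/(b + 4)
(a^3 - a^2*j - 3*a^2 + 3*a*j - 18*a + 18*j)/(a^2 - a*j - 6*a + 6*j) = a + 3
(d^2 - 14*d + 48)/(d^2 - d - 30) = (d - 8)/(d + 5)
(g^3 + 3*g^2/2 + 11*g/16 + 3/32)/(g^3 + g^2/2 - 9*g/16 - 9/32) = (4*g + 1)/(4*g - 3)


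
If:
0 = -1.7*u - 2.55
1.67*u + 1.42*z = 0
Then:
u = -1.50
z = 1.76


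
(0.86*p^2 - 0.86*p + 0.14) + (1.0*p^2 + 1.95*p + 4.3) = 1.86*p^2 + 1.09*p + 4.44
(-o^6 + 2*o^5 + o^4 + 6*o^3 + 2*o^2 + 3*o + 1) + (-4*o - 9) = -o^6 + 2*o^5 + o^4 + 6*o^3 + 2*o^2 - o - 8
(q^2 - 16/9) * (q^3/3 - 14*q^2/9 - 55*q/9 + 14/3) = q^5/3 - 14*q^4/9 - 181*q^3/27 + 602*q^2/81 + 880*q/81 - 224/27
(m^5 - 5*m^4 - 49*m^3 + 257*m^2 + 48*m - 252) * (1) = m^5 - 5*m^4 - 49*m^3 + 257*m^2 + 48*m - 252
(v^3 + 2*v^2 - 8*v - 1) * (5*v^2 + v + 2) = 5*v^5 + 11*v^4 - 36*v^3 - 9*v^2 - 17*v - 2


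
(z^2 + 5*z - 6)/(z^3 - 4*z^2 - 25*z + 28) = (z + 6)/(z^2 - 3*z - 28)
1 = 1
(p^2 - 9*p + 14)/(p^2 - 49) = (p - 2)/(p + 7)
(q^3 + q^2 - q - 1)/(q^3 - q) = (q + 1)/q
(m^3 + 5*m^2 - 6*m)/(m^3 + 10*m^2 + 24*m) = (m - 1)/(m + 4)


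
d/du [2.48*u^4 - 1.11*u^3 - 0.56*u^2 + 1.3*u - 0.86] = 9.92*u^3 - 3.33*u^2 - 1.12*u + 1.3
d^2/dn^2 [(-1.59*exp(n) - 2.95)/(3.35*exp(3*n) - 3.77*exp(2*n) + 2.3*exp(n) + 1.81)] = (-71.3751*exp(6*n) - 237.71466*exp(5*n) + 436.232564*exp(4*n) - 101.626065*exp(3*n) + 172.626177*exp(2*n) - 89.50599*exp(n) + 7.071851)*exp(n)/(37.595375*exp(9*n) - 126.926475*exp(8*n) + 220.274895*exp(7*n) - 166.931558*exp(6*n) + 14.07714*exp(5*n) + 101.022447*exp(4*n) - 49.075255*exp(3*n) - 8.32799100000001*exp(2*n) + 22.60509*exp(n) + 5.929741)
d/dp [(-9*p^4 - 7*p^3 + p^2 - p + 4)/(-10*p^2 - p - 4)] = (180*p^5 + 97*p^4 + 158*p^3 + 73*p^2 + 72*p + 8)/(100*p^4 + 20*p^3 + 81*p^2 + 8*p + 16)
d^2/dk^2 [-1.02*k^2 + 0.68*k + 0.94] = -2.04000000000000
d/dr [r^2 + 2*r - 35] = 2*r + 2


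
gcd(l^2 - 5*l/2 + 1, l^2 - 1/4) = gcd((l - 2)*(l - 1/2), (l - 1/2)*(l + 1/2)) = l - 1/2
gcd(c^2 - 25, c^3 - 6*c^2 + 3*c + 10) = c - 5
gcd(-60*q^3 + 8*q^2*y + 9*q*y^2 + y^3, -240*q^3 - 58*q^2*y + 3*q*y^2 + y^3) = 30*q^2 + 11*q*y + y^2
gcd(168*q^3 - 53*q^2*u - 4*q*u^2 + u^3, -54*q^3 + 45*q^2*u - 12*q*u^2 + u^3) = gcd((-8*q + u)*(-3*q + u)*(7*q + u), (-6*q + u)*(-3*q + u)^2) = 3*q - u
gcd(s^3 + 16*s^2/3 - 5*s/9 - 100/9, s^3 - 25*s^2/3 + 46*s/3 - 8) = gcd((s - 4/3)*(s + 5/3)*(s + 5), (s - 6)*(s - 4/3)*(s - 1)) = s - 4/3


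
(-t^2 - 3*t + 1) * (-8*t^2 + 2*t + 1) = 8*t^4 + 22*t^3 - 15*t^2 - t + 1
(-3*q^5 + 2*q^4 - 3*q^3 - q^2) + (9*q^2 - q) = -3*q^5 + 2*q^4 - 3*q^3 + 8*q^2 - q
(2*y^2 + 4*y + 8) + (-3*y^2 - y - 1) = -y^2 + 3*y + 7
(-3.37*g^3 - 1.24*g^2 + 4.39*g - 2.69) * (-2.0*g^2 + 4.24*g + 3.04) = 6.74*g^5 - 11.8088*g^4 - 24.2824*g^3 + 20.224*g^2 + 1.94*g - 8.1776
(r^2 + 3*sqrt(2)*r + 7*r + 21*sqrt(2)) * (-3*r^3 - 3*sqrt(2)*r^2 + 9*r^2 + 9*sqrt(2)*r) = -3*r^5 - 12*sqrt(2)*r^4 - 12*r^4 - 48*sqrt(2)*r^3 + 45*r^3 - 72*r^2 + 252*sqrt(2)*r^2 + 378*r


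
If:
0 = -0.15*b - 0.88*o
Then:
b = -5.86666666666667*o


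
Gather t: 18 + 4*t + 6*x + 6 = 4*t + 6*x + 24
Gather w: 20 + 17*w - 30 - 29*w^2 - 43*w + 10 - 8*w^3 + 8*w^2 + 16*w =-8*w^3 - 21*w^2 - 10*w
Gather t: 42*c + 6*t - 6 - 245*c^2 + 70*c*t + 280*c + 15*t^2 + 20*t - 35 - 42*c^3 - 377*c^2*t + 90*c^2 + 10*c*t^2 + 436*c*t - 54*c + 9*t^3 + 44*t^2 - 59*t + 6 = -42*c^3 - 155*c^2 + 268*c + 9*t^3 + t^2*(10*c + 59) + t*(-377*c^2 + 506*c - 33) - 35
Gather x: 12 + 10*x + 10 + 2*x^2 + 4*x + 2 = 2*x^2 + 14*x + 24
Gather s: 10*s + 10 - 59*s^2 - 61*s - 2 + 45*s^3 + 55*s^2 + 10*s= 45*s^3 - 4*s^2 - 41*s + 8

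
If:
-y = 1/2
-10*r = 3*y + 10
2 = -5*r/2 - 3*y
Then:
No Solution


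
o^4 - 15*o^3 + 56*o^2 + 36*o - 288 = (o - 8)*(o - 6)*(o - 3)*(o + 2)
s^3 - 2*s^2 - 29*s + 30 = (s - 6)*(s - 1)*(s + 5)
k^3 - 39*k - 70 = (k - 7)*(k + 2)*(k + 5)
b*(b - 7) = b^2 - 7*b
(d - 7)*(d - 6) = d^2 - 13*d + 42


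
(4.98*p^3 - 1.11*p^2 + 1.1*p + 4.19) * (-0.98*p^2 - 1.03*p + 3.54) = -4.8804*p^5 - 4.0416*p^4 + 17.6945*p^3 - 9.1686*p^2 - 0.4217*p + 14.8326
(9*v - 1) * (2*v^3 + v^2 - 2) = 18*v^4 + 7*v^3 - v^2 - 18*v + 2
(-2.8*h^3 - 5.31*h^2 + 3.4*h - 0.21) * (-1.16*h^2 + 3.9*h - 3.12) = 3.248*h^5 - 4.7604*h^4 - 15.917*h^3 + 30.0708*h^2 - 11.427*h + 0.6552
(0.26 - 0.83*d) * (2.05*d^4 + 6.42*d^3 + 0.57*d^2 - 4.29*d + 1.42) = -1.7015*d^5 - 4.7956*d^4 + 1.1961*d^3 + 3.7089*d^2 - 2.294*d + 0.3692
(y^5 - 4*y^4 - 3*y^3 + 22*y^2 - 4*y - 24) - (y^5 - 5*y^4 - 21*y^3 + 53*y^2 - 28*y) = y^4 + 18*y^3 - 31*y^2 + 24*y - 24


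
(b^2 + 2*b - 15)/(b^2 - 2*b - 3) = (b + 5)/(b + 1)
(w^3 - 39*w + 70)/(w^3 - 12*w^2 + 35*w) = (w^2 + 5*w - 14)/(w*(w - 7))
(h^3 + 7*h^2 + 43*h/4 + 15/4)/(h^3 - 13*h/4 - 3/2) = (h + 5)/(h - 2)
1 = 1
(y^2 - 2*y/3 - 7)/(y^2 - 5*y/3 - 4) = (3*y + 7)/(3*y + 4)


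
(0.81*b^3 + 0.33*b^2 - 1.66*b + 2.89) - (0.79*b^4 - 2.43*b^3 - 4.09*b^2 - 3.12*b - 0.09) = -0.79*b^4 + 3.24*b^3 + 4.42*b^2 + 1.46*b + 2.98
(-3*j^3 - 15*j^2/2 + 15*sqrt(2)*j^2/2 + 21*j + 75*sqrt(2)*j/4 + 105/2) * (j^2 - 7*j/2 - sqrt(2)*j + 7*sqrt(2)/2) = -3*j^5 + 3*j^4 + 21*sqrt(2)*j^4/2 - 21*sqrt(2)*j^3/2 + 129*j^3/4 - 903*sqrt(2)*j^2/8 - 6*j^2 - 105*j/2 + 21*sqrt(2)*j + 735*sqrt(2)/4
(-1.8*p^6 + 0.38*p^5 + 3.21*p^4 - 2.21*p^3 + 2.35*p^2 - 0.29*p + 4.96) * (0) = 0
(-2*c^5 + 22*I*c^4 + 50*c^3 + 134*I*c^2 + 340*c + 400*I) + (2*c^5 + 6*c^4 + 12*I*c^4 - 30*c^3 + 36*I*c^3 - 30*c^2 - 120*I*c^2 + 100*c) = 6*c^4 + 34*I*c^4 + 20*c^3 + 36*I*c^3 - 30*c^2 + 14*I*c^2 + 440*c + 400*I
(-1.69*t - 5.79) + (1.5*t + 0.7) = -0.19*t - 5.09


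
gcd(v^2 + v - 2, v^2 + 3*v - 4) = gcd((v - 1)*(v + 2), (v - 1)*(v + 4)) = v - 1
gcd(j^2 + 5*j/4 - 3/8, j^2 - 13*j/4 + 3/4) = j - 1/4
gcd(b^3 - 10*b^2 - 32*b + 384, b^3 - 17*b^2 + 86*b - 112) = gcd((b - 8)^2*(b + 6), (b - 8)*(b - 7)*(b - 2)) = b - 8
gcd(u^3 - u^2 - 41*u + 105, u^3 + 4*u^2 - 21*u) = u^2 + 4*u - 21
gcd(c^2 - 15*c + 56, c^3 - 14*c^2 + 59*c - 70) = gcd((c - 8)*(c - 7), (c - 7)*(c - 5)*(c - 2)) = c - 7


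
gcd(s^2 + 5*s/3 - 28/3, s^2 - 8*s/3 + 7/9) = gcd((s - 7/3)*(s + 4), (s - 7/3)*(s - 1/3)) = s - 7/3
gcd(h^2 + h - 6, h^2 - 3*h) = 1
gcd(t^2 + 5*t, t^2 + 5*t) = t^2 + 5*t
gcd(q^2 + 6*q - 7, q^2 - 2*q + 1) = q - 1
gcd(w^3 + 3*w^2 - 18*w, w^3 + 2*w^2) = w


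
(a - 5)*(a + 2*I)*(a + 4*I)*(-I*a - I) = -I*a^4 + 6*a^3 + 4*I*a^3 - 24*a^2 + 13*I*a^2 - 30*a - 32*I*a - 40*I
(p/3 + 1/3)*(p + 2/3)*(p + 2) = p^3/3 + 11*p^2/9 + 4*p/3 + 4/9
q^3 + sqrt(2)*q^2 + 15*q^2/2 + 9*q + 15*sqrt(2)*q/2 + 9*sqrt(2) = (q + 3/2)*(q + 6)*(q + sqrt(2))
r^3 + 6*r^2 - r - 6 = (r - 1)*(r + 1)*(r + 6)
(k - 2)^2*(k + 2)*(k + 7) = k^4 + 5*k^3 - 18*k^2 - 20*k + 56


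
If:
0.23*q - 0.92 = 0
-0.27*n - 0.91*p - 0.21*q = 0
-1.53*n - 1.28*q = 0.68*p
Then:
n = -3.38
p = 0.08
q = 4.00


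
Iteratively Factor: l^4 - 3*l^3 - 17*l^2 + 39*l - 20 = (l - 5)*(l^3 + 2*l^2 - 7*l + 4) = (l - 5)*(l + 4)*(l^2 - 2*l + 1) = (l - 5)*(l - 1)*(l + 4)*(l - 1)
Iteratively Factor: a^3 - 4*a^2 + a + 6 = (a - 2)*(a^2 - 2*a - 3) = (a - 2)*(a + 1)*(a - 3)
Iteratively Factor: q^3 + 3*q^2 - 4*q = (q - 1)*(q^2 + 4*q) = (q - 1)*(q + 4)*(q)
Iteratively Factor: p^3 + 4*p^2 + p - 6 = (p + 2)*(p^2 + 2*p - 3) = (p + 2)*(p + 3)*(p - 1)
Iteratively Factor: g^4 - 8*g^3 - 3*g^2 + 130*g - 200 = (g - 5)*(g^3 - 3*g^2 - 18*g + 40) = (g - 5)*(g + 4)*(g^2 - 7*g + 10) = (g - 5)*(g - 2)*(g + 4)*(g - 5)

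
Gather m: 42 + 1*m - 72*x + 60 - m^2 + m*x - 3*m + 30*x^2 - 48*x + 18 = -m^2 + m*(x - 2) + 30*x^2 - 120*x + 120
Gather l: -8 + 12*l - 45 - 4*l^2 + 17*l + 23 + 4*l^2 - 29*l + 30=0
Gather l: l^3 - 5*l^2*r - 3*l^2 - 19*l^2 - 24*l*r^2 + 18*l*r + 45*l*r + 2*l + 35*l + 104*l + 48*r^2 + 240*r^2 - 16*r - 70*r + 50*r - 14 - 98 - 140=l^3 + l^2*(-5*r - 22) + l*(-24*r^2 + 63*r + 141) + 288*r^2 - 36*r - 252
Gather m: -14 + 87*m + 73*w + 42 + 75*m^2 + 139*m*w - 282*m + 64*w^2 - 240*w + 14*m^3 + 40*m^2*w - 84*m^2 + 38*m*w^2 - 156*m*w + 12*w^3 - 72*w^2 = 14*m^3 + m^2*(40*w - 9) + m*(38*w^2 - 17*w - 195) + 12*w^3 - 8*w^2 - 167*w + 28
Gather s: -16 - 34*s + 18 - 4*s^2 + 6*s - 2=-4*s^2 - 28*s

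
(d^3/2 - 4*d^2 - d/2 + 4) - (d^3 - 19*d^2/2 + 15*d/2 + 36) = -d^3/2 + 11*d^2/2 - 8*d - 32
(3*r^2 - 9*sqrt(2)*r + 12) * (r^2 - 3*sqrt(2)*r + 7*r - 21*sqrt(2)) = 3*r^4 - 18*sqrt(2)*r^3 + 21*r^3 - 126*sqrt(2)*r^2 + 66*r^2 - 36*sqrt(2)*r + 462*r - 252*sqrt(2)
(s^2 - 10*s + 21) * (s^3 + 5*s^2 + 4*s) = s^5 - 5*s^4 - 25*s^3 + 65*s^2 + 84*s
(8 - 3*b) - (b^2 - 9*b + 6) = -b^2 + 6*b + 2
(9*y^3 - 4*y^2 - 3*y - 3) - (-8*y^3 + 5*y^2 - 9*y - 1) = 17*y^3 - 9*y^2 + 6*y - 2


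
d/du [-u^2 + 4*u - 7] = 4 - 2*u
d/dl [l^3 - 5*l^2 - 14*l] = 3*l^2 - 10*l - 14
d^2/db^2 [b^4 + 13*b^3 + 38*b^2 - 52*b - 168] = 12*b^2 + 78*b + 76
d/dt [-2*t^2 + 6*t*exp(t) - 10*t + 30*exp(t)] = 6*t*exp(t) - 4*t + 36*exp(t) - 10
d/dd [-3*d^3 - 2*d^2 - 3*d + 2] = -9*d^2 - 4*d - 3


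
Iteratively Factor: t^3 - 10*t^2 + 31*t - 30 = (t - 5)*(t^2 - 5*t + 6) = (t - 5)*(t - 2)*(t - 3)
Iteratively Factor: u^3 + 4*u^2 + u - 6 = (u - 1)*(u^2 + 5*u + 6) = (u - 1)*(u + 3)*(u + 2)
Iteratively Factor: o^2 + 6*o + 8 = (o + 2)*(o + 4)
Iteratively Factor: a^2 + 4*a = (a + 4)*(a)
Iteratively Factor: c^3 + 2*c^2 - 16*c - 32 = (c - 4)*(c^2 + 6*c + 8) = (c - 4)*(c + 2)*(c + 4)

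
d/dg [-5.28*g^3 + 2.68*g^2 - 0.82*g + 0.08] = -15.84*g^2 + 5.36*g - 0.82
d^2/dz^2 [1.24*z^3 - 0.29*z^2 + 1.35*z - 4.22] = 7.44*z - 0.58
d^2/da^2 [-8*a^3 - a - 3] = -48*a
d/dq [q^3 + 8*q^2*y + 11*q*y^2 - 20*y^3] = 3*q^2 + 16*q*y + 11*y^2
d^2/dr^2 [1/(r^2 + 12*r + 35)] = 2*(-r^2 - 12*r + 4*(r + 6)^2 - 35)/(r^2 + 12*r + 35)^3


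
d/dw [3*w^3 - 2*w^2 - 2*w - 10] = 9*w^2 - 4*w - 2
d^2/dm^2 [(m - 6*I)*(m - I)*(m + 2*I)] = 6*m - 10*I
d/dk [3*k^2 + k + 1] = 6*k + 1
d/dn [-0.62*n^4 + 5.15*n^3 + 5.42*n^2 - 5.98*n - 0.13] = -2.48*n^3 + 15.45*n^2 + 10.84*n - 5.98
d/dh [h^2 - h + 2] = 2*h - 1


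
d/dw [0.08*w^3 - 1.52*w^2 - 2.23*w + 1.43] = 0.24*w^2 - 3.04*w - 2.23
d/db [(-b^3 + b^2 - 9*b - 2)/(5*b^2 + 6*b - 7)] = (-5*b^4 - 12*b^3 + 72*b^2 + 6*b + 75)/(25*b^4 + 60*b^3 - 34*b^2 - 84*b + 49)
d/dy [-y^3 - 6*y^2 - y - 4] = -3*y^2 - 12*y - 1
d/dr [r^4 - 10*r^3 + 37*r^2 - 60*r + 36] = 4*r^3 - 30*r^2 + 74*r - 60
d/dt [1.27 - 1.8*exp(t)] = -1.8*exp(t)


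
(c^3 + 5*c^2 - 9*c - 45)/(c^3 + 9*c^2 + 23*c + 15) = (c - 3)/(c + 1)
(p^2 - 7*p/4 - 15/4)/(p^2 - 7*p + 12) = (p + 5/4)/(p - 4)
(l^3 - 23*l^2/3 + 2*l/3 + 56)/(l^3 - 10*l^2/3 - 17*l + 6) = (3*l^2 - 5*l - 28)/(3*l^2 + 8*l - 3)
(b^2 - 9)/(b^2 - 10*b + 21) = (b + 3)/(b - 7)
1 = 1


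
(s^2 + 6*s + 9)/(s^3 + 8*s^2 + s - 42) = (s + 3)/(s^2 + 5*s - 14)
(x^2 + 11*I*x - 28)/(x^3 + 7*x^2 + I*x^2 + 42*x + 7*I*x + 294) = (x + 4*I)/(x^2 + x*(7 - 6*I) - 42*I)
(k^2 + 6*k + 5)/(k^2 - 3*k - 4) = (k + 5)/(k - 4)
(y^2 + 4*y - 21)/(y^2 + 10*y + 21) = (y - 3)/(y + 3)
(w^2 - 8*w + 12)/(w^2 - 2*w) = (w - 6)/w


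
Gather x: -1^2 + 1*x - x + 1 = 0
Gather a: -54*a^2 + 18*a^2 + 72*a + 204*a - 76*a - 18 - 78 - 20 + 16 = -36*a^2 + 200*a - 100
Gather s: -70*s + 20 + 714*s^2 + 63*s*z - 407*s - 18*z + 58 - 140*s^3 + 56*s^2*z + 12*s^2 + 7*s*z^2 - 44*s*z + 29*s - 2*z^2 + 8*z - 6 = -140*s^3 + s^2*(56*z + 726) + s*(7*z^2 + 19*z - 448) - 2*z^2 - 10*z + 72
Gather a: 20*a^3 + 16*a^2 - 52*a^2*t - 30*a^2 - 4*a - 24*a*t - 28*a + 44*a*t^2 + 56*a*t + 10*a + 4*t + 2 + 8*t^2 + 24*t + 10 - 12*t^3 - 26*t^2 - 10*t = 20*a^3 + a^2*(-52*t - 14) + a*(44*t^2 + 32*t - 22) - 12*t^3 - 18*t^2 + 18*t + 12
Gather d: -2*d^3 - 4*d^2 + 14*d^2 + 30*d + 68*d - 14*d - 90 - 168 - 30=-2*d^3 + 10*d^2 + 84*d - 288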